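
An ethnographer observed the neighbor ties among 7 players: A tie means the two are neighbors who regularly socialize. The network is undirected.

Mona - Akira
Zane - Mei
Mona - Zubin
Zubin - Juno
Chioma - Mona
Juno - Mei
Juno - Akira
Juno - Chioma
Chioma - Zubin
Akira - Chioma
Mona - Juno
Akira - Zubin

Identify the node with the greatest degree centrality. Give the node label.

Degrees — Akira:4, Chioma:4, Juno:5, Mei:2, Mona:4, Zane:1, Zubin:4.
The maximum is 5, attained only by Juno.

Juno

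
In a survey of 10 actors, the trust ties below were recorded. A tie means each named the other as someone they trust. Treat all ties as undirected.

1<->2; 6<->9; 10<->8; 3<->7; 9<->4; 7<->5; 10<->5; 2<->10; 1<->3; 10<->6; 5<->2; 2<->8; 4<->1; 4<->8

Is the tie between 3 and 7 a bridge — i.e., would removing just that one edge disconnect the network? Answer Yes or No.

No

Even without that edge, 3 still reaches 7 via 3 – 1 – 2 – 5 – 7, so the network stays connected. Not a bridge.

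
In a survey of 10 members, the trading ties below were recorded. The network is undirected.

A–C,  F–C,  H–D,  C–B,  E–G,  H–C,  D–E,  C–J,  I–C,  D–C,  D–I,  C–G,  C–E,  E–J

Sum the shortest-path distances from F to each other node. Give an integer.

Distances from F: A:2, B:2, C:1, D:2, E:2, G:2, H:2, I:2, J:2.
Sum = 2 + 2 + 1 + 2 + 2 + 2 + 2 + 2 + 2 = 17.

17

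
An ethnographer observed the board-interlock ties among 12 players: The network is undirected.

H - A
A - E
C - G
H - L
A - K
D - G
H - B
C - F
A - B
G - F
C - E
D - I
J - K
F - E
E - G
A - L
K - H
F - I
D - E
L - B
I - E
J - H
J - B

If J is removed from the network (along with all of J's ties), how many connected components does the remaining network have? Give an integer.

1

J's neighbors (B, H, and K) remain reachable from one another through other ties, so the rest of the network stays in one piece.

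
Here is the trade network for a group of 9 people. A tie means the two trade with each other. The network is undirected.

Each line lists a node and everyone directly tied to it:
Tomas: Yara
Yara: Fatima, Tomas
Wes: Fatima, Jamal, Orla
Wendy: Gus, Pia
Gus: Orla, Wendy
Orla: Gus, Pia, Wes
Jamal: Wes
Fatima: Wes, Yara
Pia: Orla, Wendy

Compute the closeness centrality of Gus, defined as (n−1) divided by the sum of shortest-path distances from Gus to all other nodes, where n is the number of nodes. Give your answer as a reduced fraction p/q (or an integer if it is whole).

8/21

Distances from Gus: Fatima:3, Jamal:3, Orla:1, Pia:2, Tomas:5, Wendy:1, Wes:2, Yara:4. Sum = 21.
n = 9, so closeness = 8/21.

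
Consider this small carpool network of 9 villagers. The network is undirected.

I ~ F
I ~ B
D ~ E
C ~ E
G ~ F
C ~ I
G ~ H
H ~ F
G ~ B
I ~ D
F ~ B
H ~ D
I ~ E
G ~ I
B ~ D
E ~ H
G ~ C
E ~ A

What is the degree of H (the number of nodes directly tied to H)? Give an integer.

H is directly tied to D, E, F, and G. That is 4 neighbors, so the degree of H is 4.

4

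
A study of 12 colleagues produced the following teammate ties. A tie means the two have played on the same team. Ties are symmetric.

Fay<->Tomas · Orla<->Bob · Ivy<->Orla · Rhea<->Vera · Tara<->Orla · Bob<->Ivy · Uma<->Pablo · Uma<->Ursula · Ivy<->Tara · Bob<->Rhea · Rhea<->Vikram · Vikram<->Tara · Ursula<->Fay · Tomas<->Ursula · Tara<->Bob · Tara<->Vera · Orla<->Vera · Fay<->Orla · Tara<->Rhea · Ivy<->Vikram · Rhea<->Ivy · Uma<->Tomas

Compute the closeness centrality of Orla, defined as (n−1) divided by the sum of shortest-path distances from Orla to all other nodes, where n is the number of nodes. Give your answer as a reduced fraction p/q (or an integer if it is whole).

Distances from Orla: Bob:1, Fay:1, Ivy:1, Pablo:4, Rhea:2, Tara:1, Tomas:2, Uma:3, Ursula:2, Vera:1, Vikram:2. Sum = 20.
n = 12, so closeness = 11/20.

11/20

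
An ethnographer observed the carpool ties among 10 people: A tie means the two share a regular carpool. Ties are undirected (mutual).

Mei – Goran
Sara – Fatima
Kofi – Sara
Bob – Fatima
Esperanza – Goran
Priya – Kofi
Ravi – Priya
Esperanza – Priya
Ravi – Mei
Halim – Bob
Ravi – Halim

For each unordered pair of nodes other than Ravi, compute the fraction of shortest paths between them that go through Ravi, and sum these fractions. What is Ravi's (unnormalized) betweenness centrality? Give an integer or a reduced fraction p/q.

27/2

Pairs whose geodesics pass through Ravi — Bob–Priya: 1; Bob–Esperanza: 1; Bob–Goran: 1; Bob–Mei: 1; Fatima–Goran: 1/2; Fatima–Mei: 1; Sara–Mei: 1; Kofi–Mei: 1; Kofi–Halim: 1; Priya–Mei: 1; Priya–Halim: 1; Esperanza–Halim: 1; Goran–Halim: 1; Mei–Halim: 1.
All other pairs contribute 0.
Summing the contributions gives betweenness(Ravi) = 27/2.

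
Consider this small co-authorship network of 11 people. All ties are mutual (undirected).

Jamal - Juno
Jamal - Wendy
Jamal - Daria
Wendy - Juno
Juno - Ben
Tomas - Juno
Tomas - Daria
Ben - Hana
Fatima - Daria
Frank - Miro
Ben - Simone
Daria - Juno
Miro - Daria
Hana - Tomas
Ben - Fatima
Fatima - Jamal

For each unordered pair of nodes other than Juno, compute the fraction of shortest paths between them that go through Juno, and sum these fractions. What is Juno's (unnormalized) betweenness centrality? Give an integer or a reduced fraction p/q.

Pairs whose geodesics pass through Juno — Simone–Tomas: 1/2; Simone–Daria: 1/2; Simone–Wendy: 1; Simone–Miro: 1/2; Simone–Frank: 1/2; Simone–Jamal: 1/2; Tomas–Ben: 1/2; Tomas–Wendy: 1; Tomas–Jamal: 1/2; Ben–Daria: 1/2; Ben–Wendy: 1; Ben–Miro: 1/2; Ben–Frank: 1/2; Ben–Jamal: 1/2 … (+5 more pairs).
All other pairs contribute 0.
Summing the contributions gives betweenness(Juno) = 23/2.

23/2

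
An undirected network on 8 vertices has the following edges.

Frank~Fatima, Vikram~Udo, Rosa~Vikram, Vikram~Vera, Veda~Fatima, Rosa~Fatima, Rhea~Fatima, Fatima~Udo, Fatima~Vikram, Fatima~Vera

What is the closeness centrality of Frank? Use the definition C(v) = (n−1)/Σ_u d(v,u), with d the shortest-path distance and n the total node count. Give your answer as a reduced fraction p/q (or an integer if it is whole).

7/13

Distances from Frank: Fatima:1, Rhea:2, Rosa:2, Udo:2, Veda:2, Vera:2, Vikram:2. Sum = 13.
n = 8, so closeness = 7/13.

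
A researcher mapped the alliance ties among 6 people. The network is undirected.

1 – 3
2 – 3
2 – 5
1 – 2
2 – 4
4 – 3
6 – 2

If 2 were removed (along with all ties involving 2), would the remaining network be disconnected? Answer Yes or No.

Removing 2 leaves {1, 3, and 4} with no path to {5}, so the network splits into 3 components. 2 is a cut vertex.

Yes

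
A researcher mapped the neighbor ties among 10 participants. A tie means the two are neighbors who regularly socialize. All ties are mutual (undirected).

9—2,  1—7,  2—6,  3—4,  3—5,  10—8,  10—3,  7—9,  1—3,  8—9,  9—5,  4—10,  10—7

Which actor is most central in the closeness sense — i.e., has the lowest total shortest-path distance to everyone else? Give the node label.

9

Farness (sum of distances to all others) for each node — 1:20, 2:21, 3:17, 4:22, 5:17, 6:29, 7:16, 8:18, 9:15, 10:17.
The smallest farness is 15, for 9, so 9 has the highest closeness.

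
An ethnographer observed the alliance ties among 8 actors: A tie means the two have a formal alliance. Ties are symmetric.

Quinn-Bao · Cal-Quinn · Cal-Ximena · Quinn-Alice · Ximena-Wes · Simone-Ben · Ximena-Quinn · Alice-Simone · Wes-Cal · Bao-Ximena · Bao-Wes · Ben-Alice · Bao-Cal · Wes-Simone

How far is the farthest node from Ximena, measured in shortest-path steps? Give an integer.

Distances from Ximena: Alice:2, Bao:1, Ben:3, Cal:1, Quinn:1, Simone:2, Wes:1.
The largest is 3 (to Ben), so the eccentricity of Ximena is 3.

3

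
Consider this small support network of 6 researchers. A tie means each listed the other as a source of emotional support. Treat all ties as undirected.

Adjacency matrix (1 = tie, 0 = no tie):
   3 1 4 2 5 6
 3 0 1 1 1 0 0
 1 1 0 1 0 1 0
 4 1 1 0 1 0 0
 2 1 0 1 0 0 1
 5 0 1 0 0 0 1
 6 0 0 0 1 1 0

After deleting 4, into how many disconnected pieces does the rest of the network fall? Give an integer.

4's neighbors (1, 2, and 3) remain reachable from one another through other ties, so the rest of the network stays in one piece.

1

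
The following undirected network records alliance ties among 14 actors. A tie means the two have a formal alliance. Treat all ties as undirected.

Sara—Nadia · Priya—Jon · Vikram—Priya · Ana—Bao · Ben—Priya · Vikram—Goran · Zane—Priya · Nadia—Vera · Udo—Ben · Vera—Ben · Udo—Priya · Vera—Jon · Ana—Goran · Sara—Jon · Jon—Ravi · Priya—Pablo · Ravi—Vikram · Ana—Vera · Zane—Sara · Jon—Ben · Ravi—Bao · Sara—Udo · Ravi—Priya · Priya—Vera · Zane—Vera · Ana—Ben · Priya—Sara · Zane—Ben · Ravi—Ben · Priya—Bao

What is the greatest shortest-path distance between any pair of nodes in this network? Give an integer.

Eccentricity of each node (its greatest distance to any other): Ana:3, Bao:3, Ben:2, Goran:3, Jon:3, Nadia:3, Pablo:3, Priya:2, Ravi:3, Sara:3, Udo:3, Vera:2, Vikram:3, Zane:3.
The maximum eccentricity is 3, realized for instance by the pair Ana–Pablo via Ana – Bao – Priya – Pablo. So the diameter is 3.

3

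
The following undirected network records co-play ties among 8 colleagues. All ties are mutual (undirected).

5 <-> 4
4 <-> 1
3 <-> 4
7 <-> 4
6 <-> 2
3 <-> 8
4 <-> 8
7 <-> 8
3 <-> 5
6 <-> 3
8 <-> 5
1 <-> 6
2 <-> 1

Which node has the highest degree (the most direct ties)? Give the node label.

Degrees — 1:3, 2:2, 3:4, 4:5, 5:3, 6:3, 7:2, 8:4.
The maximum is 5, attained only by 4.

4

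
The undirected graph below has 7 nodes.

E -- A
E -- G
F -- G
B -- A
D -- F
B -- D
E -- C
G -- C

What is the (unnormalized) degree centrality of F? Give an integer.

2

F is directly tied to D and G. That is 2 neighbors, so the degree of F is 2.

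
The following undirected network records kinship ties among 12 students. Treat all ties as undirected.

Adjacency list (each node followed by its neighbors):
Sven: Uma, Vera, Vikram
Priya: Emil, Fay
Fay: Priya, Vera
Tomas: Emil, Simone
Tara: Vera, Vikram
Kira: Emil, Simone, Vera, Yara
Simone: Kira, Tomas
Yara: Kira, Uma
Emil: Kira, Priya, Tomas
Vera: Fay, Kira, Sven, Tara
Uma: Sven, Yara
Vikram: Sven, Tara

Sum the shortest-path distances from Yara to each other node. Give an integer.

Distances from Yara: Emil:2, Fay:3, Kira:1, Priya:3, Simone:2, Sven:2, Tara:3, Tomas:3, Uma:1, Vera:2, Vikram:3.
Sum = 2 + 3 + 1 + 3 + 2 + 2 + 3 + 3 + 1 + 2 + 3 = 25.

25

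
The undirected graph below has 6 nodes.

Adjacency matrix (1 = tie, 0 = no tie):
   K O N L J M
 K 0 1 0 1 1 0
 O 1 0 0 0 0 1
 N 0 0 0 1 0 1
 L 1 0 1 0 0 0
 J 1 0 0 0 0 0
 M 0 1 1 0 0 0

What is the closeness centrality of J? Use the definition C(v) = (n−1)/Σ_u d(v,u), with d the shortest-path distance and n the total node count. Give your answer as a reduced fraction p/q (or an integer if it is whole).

Distances from J: K:1, L:2, M:3, N:3, O:2. Sum = 11.
n = 6, so closeness = 5/11.

5/11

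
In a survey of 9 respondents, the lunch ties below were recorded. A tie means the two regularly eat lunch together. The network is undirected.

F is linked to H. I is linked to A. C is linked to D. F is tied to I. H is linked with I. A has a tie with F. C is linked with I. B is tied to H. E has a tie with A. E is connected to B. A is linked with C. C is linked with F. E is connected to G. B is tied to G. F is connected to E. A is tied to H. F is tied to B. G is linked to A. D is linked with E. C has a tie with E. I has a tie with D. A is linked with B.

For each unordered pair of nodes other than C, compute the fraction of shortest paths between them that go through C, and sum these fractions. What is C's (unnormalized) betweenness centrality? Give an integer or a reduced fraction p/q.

Pairs whose geodesics pass through C — I–E: 1/4; D–F: 1/3; D–A: 1/3.
All other pairs contribute 0.
Summing the contributions gives betweenness(C) = 11/12.

11/12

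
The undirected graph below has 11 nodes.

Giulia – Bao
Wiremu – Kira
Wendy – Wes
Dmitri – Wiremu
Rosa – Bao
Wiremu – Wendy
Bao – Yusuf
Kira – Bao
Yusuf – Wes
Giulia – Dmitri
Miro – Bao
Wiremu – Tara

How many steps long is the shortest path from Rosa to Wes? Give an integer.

3

One shortest route is Rosa – Bao – Yusuf – Wes, which uses 3 edges, and at distance 2 from Rosa we only reach {Giulia, Kira, Miro, Yusuf}, which does not include Wes. So d(Rosa,Wes) = 3.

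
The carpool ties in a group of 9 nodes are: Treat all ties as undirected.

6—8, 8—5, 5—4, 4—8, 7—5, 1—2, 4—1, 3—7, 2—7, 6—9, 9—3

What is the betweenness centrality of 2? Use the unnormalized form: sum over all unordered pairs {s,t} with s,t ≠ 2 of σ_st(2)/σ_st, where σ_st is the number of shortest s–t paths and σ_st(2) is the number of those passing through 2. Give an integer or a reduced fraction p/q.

5/2

Pairs whose geodesics pass through 2 — 9–1: 1/2; 3–1: 1; 7–1: 1.
All other pairs contribute 0.
Summing the contributions gives betweenness(2) = 5/2.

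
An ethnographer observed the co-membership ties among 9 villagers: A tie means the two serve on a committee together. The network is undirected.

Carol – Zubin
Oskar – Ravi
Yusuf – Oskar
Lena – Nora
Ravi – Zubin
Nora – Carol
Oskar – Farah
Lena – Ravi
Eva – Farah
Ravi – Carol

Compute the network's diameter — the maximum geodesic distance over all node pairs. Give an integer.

Eccentricity of each node (its greatest distance to any other): Carol:4, Eva:5, Farah:4, Lena:4, Nora:5, Oskar:3, Ravi:3, Yusuf:4, Zubin:4.
The maximum eccentricity is 5, realized for instance by the pair Nora–Eva via Nora – Carol – Ravi – Oskar – Farah – Eva. So the diameter is 5.

5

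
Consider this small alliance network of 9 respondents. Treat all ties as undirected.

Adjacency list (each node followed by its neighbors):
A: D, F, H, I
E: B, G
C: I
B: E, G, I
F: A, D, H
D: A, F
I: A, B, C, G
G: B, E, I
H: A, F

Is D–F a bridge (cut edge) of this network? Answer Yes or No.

No

Even without that edge, D still reaches F via D – A – F, so the network stays connected. Not a bridge.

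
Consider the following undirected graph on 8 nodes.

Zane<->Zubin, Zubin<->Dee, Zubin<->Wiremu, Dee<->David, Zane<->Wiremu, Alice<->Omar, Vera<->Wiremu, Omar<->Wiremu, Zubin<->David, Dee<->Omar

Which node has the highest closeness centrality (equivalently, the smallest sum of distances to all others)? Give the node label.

Wiremu

Farness (sum of distances to all others) for each node — Alice:17, David:14, Dee:12, Omar:11, Vera:16, Wiremu:10, Zane:13, Zubin:11.
The smallest farness is 10, for Wiremu, so Wiremu has the highest closeness.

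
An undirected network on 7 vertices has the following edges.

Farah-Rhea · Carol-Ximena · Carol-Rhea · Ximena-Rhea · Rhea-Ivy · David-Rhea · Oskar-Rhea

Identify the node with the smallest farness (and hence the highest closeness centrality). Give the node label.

Rhea

Farness (sum of distances to all others) for each node — Carol:10, David:11, Farah:11, Ivy:11, Oskar:11, Rhea:6, Ximena:10.
The smallest farness is 6, for Rhea, so Rhea has the highest closeness.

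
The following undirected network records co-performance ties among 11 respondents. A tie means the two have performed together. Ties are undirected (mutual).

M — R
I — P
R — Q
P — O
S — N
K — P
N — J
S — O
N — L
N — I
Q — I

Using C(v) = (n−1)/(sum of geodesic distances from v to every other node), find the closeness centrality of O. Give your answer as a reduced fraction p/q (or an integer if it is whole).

Distances from O: I:2, J:3, K:2, L:3, M:5, N:2, P:1, Q:3, R:4, S:1. Sum = 26.
n = 11, so closeness = 10/26 = 5/13.

5/13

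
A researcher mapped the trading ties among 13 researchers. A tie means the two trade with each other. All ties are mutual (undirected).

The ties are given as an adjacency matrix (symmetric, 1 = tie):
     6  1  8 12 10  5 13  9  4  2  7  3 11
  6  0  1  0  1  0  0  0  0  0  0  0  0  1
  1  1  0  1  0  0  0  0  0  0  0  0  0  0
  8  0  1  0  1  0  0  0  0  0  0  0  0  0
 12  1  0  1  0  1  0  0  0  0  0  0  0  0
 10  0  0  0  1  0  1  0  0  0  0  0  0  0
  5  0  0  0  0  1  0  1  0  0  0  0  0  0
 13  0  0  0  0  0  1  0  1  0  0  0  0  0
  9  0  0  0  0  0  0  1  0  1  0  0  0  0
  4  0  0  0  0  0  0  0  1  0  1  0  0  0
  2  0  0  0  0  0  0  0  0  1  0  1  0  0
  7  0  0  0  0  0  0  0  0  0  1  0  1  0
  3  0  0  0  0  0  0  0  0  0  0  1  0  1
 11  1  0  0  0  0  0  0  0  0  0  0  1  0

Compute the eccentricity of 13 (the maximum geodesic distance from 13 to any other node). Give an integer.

5

Distances from 13: 1:5, 2:3, 3:5, 4:2, 5:1, 6:4, 7:4, 8:4, 9:1, 10:2, 11:5, 12:3.
The largest is 5 (to 1, 11, and 3), so the eccentricity of 13 is 5.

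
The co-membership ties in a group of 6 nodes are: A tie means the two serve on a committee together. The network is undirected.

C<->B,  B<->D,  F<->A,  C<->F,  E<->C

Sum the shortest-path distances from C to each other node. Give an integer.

Distances from C: A:2, B:1, D:2, E:1, F:1.
Sum = 2 + 1 + 2 + 1 + 1 = 7.

7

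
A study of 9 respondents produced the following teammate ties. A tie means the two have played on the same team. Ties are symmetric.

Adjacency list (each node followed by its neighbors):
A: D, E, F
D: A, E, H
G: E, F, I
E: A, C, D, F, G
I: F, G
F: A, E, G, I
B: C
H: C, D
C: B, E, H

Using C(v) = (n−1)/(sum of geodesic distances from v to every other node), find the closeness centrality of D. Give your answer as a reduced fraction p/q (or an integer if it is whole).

8/15

Distances from D: A:1, B:3, C:2, E:1, F:2, G:2, H:1, I:3. Sum = 15.
n = 9, so closeness = 8/15.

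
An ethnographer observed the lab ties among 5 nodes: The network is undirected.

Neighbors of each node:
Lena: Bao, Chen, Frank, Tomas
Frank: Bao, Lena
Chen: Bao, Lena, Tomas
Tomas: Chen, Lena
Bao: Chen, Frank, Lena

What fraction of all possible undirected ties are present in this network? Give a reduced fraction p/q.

There are 7 edges and 5 nodes, so the maximum possible is C(5,2) = 10.
Density = 7/10.

7/10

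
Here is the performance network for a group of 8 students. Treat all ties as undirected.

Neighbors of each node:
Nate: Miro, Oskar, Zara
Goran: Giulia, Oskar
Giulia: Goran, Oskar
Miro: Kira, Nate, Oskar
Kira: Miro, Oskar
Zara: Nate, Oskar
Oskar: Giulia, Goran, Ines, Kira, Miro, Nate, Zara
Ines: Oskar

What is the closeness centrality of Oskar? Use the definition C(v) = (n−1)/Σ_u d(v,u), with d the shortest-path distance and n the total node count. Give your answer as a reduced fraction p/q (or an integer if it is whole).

Distances from Oskar: Giulia:1, Goran:1, Ines:1, Kira:1, Miro:1, Nate:1, Zara:1. Sum = 7.
n = 8, so closeness = 7/7 = 1.

1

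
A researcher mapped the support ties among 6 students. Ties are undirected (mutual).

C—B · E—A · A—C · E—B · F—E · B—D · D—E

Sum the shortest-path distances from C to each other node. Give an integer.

9

Distances from C: A:1, B:1, D:2, E:2, F:3.
Sum = 1 + 1 + 2 + 2 + 3 = 9.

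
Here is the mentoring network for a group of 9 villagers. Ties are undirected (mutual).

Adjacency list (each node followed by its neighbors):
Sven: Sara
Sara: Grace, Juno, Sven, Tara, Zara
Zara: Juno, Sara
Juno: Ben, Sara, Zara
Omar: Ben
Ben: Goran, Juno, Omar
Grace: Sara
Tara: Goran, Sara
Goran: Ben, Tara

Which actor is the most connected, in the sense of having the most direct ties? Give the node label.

Sara

Degrees — Ben:3, Goran:2, Grace:1, Juno:3, Omar:1, Sara:5, Sven:1, Tara:2, Zara:2.
The maximum is 5, attained only by Sara.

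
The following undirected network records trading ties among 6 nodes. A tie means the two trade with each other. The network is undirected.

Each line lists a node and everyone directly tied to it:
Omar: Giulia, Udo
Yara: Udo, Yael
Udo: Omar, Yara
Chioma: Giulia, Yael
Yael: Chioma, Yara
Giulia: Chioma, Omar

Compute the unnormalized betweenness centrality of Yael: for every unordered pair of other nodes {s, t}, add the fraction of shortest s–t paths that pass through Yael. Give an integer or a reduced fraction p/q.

2

Pairs whose geodesics pass through Yael — Yara–Giulia: 1/2; Yara–Chioma: 1; Udo–Chioma: 1/2.
All other pairs contribute 0.
Summing the contributions gives betweenness(Yael) = 2.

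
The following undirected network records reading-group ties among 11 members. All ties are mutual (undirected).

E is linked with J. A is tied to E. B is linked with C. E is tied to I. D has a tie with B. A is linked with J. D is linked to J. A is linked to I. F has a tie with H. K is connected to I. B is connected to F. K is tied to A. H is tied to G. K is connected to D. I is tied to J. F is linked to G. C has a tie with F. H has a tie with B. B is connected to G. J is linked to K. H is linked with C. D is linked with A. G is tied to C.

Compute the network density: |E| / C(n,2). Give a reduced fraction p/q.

There are 23 edges and 11 nodes, so the maximum possible is C(11,2) = 55.
Density = 23/55.

23/55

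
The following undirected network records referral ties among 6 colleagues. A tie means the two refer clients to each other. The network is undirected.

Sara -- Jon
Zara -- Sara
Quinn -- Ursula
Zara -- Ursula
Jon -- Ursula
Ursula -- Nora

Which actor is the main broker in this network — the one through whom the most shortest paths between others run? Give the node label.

Ursula

Unnormalized betweenness of each node: Jon:3/2, Nora:0, Quinn:0, Sara:1/2, Ursula:15/2, Zara:3/2.
Ursula has the largest value, 15/2, making it the main broker — the node through which the most shortest paths run.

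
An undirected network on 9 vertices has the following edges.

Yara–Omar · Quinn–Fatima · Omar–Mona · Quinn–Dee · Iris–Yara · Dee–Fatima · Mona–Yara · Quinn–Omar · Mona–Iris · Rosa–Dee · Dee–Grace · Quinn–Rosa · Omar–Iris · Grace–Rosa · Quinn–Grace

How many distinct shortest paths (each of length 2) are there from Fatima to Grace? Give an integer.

The shortest distance is 2. The length-2 paths are: Fatima–Dee–Grace; Fatima–Quinn–Grace.
That gives 2 distinct shortest paths.

2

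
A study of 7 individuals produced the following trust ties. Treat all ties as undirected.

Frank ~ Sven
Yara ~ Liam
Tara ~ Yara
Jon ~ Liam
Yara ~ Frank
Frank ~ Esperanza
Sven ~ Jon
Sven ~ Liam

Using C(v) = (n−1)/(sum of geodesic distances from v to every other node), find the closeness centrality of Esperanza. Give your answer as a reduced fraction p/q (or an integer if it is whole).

3/7

Distances from Esperanza: Frank:1, Jon:3, Liam:3, Sven:2, Tara:3, Yara:2. Sum = 14.
n = 7, so closeness = 6/14 = 3/7.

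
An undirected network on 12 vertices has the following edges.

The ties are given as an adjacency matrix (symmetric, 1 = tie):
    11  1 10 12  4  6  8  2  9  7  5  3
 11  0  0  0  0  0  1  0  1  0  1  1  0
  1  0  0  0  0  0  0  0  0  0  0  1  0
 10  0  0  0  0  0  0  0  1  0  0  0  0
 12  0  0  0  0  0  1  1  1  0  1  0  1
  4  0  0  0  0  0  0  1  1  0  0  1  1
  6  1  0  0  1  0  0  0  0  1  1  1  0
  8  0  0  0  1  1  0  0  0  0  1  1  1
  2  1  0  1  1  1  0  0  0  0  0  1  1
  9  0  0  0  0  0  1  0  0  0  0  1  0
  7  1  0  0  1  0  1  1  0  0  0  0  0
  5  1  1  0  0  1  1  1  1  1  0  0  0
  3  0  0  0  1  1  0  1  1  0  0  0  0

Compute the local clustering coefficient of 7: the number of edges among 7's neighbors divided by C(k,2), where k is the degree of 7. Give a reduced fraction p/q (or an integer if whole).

7's neighbors: 6, 8, 11, and 12 (k = 4).
Possible neighbor pairs: C(4,2) = 6. Edges among them: 6–11, 6–12, 8–12 → e = 3.
Clustering(7) = 3/6 = 1/2.

1/2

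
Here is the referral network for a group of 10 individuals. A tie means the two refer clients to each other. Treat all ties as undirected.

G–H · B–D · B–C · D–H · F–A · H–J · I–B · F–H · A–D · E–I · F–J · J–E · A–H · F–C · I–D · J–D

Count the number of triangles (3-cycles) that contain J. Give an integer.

J's neighbors: D, E, F, and H.
Neighbor pairs that are themselves tied: J–D–H; J–F–H. Each forms one triangle with J, for 2 in total.

2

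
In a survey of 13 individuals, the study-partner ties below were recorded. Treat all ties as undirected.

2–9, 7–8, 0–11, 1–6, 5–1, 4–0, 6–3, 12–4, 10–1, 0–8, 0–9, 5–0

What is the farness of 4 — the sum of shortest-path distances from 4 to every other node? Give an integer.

32

Distances from 4: 0:1, 1:3, 2:3, 3:5, 5:2, 6:4, 7:3, 8:2, 9:2, 10:4, 11:2, 12:1.
Sum = 1 + 3 + 3 + 5 + 2 + 4 + 3 + 2 + 2 + 4 + 2 + 1 = 32.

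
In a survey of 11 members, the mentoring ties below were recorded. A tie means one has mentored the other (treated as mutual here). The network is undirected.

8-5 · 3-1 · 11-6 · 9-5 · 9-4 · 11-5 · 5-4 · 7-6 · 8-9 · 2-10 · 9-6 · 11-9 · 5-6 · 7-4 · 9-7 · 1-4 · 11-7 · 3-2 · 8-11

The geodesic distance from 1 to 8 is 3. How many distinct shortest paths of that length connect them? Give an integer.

2

The shortest distance is 3. The length-3 paths are: 1–4–9–8; 1–4–5–8.
That gives 2 distinct shortest paths.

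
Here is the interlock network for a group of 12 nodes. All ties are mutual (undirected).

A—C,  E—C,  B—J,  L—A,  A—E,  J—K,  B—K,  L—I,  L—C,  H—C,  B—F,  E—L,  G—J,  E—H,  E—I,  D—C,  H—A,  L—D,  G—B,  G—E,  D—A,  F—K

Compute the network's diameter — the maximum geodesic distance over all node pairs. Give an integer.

5

Eccentricity of each node (its greatest distance to any other): A:4, B:4, C:4, D:5, E:3, F:5, G:3, H:4, I:4, J:4, K:5, L:4.
The maximum eccentricity is 5, realized for instance by the pair K–D via K – J – G – E – L – D. So the diameter is 5.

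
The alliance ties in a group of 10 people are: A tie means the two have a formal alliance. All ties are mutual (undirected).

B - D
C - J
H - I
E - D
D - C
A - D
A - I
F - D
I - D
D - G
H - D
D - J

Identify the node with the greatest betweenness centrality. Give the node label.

Unnormalized betweenness of each node: A:0, B:0, C:0, D:65/2, E:0, F:0, G:0, H:0, I:1/2, J:0.
D has the largest value, 65/2, making it the main broker — the node through which the most shortest paths run.

D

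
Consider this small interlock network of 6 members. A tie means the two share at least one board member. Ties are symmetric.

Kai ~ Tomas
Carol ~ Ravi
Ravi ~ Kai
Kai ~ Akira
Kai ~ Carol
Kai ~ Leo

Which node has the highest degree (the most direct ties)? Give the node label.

Degrees — Akira:1, Carol:2, Kai:5, Leo:1, Ravi:2, Tomas:1.
The maximum is 5, attained only by Kai.

Kai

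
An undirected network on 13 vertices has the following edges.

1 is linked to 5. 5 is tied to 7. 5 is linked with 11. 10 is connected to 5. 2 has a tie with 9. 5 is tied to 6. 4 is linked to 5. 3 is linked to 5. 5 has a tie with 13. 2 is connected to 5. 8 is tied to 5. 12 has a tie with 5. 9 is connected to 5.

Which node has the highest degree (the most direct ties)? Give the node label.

5

Degrees — 1:1, 2:2, 3:1, 4:1, 5:12, 6:1, 7:1, 8:1, 9:2, 10:1, 11:1, 12:1, 13:1.
The maximum is 12, attained only by 5.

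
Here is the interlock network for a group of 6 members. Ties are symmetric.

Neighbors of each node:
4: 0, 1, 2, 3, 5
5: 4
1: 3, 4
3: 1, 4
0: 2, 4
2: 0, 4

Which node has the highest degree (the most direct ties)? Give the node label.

4

Degrees — 0:2, 1:2, 2:2, 3:2, 4:5, 5:1.
The maximum is 5, attained only by 4.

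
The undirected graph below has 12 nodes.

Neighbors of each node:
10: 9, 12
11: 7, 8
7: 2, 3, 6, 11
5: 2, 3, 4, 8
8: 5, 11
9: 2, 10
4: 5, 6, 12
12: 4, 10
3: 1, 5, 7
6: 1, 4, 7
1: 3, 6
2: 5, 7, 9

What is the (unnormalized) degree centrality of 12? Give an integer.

12 is directly tied to 4 and 10. That is 2 neighbors, so the degree of 12 is 2.

2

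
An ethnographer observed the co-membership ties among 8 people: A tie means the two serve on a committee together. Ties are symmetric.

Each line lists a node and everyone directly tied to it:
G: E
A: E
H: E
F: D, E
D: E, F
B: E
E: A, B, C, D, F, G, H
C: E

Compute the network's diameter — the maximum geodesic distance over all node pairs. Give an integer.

2

Eccentricity of each node (its greatest distance to any other): A:2, B:2, C:2, D:2, E:1, F:2, G:2, H:2.
The maximum eccentricity is 2, realized for instance by the pair H–F via H – E – F. So the diameter is 2.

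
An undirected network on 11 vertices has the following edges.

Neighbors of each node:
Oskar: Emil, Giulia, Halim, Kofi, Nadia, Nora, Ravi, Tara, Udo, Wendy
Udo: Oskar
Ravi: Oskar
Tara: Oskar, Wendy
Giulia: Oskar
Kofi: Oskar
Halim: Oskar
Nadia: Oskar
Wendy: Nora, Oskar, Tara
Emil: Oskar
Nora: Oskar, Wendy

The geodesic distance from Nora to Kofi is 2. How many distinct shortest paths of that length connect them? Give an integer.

1

The shortest distance is 2, and the only length-2 path is Nora–Oskar–Kofi. So there is exactly 1 shortest path.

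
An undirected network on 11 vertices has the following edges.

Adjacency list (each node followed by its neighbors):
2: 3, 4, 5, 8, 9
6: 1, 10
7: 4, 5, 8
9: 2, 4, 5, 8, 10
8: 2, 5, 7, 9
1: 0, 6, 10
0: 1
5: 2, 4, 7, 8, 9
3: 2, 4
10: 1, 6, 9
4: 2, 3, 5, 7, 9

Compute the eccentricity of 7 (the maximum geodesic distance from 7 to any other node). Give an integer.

5

Distances from 7: 0:5, 1:4, 2:2, 3:2, 4:1, 5:1, 6:4, 8:1, 9:2, 10:3.
The largest is 5 (to 0), so the eccentricity of 7 is 5.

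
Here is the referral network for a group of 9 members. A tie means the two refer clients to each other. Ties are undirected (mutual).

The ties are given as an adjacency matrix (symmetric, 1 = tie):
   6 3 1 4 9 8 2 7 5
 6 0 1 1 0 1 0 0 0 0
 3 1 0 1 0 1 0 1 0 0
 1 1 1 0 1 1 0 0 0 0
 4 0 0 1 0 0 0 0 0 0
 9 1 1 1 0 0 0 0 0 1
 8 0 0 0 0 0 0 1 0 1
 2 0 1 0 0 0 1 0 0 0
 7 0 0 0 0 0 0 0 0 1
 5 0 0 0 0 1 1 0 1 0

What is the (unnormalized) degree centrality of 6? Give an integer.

6 is directly tied to 1, 3, and 9. That is 3 neighbors, so the degree of 6 is 3.

3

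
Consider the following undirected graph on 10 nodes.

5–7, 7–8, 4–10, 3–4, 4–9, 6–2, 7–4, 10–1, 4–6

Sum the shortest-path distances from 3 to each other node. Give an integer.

21

Distances from 3: 1:3, 2:3, 4:1, 5:3, 6:2, 7:2, 8:3, 9:2, 10:2.
Sum = 3 + 3 + 1 + 3 + 2 + 2 + 3 + 2 + 2 = 21.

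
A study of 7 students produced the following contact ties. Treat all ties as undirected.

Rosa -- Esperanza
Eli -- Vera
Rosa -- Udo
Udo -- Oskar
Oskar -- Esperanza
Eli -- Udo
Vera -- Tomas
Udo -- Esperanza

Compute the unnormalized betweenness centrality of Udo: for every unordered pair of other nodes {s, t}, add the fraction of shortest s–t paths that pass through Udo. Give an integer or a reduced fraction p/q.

19/2

Pairs whose geodesics pass through Udo — Esperanza–Tomas: 1; Esperanza–Eli: 1; Esperanza–Vera: 1; Rosa–Oskar: 1/2; Rosa–Tomas: 1; Rosa–Eli: 1; Rosa–Vera: 1; Oskar–Tomas: 1; Oskar–Eli: 1; Oskar–Vera: 1.
All other pairs contribute 0.
Summing the contributions gives betweenness(Udo) = 19/2.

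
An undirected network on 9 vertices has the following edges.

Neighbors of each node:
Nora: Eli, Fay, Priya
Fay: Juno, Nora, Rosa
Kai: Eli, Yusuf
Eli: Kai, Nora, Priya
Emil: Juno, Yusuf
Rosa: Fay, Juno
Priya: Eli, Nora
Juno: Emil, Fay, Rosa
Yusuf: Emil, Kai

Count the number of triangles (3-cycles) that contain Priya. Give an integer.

Priya's neighbors: Eli and Nora.
Neighbor pairs that are themselves tied: Priya–Eli–Nora. Each forms one triangle with Priya, for 1 in total.

1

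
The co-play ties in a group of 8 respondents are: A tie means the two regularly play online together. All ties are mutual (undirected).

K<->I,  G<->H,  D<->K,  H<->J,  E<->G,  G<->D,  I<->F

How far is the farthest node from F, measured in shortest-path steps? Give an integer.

6

Distances from F: D:3, E:5, G:4, H:5, I:1, J:6, K:2.
The largest is 6 (to J), so the eccentricity of F is 6.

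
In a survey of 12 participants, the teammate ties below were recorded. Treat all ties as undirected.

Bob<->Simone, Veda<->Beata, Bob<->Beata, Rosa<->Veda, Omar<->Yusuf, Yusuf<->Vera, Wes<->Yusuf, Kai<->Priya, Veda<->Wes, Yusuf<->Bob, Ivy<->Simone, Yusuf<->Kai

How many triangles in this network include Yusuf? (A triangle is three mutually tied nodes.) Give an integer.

Yusuf's neighbors are Bob, Kai, Omar, Vera, and Wes, but none of them are tied to each other, so no triangle contains Yusuf.

0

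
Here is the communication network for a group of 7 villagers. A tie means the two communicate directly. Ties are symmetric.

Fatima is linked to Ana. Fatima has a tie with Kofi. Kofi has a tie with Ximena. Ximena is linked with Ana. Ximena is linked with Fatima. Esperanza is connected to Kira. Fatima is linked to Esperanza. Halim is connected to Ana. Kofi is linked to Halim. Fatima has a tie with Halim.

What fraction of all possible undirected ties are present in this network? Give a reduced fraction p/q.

10/21

There are 10 edges and 7 nodes, so the maximum possible is C(7,2) = 21.
Density = 10/21.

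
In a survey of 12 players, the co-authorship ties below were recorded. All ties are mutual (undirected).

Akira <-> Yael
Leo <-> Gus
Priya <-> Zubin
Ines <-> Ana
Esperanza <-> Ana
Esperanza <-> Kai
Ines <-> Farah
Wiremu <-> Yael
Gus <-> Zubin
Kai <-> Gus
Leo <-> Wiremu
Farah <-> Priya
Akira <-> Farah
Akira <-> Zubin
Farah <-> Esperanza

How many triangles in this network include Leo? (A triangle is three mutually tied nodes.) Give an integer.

Leo's neighbors are Gus and Wiremu, but none of them are tied to each other, so no triangle contains Leo.

0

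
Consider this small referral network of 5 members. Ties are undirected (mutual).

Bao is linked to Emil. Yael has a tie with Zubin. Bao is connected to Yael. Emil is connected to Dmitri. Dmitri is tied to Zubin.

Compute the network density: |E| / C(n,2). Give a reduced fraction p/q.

There are 5 edges and 5 nodes, so the maximum possible is C(5,2) = 10.
Density = 5/10 = 1/2.

1/2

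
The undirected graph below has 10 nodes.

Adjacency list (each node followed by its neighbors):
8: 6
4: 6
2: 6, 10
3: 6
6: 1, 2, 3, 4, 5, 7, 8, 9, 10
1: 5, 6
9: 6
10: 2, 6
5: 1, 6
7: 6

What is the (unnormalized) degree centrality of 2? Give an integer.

2 is directly tied to 6 and 10. That is 2 neighbors, so the degree of 2 is 2.

2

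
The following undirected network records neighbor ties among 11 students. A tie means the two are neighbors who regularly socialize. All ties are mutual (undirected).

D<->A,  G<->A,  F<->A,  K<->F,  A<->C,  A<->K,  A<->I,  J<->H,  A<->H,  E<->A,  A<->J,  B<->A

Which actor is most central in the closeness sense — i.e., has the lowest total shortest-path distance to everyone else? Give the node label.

A

Farness (sum of distances to all others) for each node — A:10, B:19, C:19, D:19, E:19, F:18, G:19, H:18, I:19, J:18, K:18.
The smallest farness is 10, for A, so A has the highest closeness.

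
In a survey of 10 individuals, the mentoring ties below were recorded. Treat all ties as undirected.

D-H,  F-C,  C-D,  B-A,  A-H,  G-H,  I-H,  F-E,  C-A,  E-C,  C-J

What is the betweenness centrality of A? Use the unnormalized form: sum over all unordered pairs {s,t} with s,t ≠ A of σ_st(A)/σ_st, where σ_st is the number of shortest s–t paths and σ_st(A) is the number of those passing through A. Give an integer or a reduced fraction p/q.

Pairs whose geodesics pass through A — F–H: 1/2; F–I: 1/2; F–B: 1; F–G: 1/2; J–H: 1/2; J–I: 1/2; J–B: 1; J–G: 1/2; H–E: 1/2; H–B: 1; H–C: 1/2; I–E: 1/2; I–B: 1; I–C: 1/2 … (+6 more pairs).
All other pairs contribute 0.
Summing the contributions gives betweenness(A) = 14.

14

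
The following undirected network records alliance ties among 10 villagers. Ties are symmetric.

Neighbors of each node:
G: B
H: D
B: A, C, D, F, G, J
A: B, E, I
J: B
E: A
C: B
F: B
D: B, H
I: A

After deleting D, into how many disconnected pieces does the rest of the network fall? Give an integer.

2

Without D, the remaining ties split the others into: {A, B, C, E, F, G, I, J}; {H}.
That's 2 separate components.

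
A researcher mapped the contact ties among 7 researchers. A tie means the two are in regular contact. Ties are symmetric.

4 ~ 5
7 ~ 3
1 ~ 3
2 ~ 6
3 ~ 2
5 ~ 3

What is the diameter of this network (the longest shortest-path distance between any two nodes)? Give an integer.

4

Eccentricity of each node (its greatest distance to any other): 1:3, 2:3, 3:2, 4:4, 5:3, 6:4, 7:3.
The maximum eccentricity is 4, realized for instance by the pair 6–4 via 6 – 2 – 3 – 5 – 4. So the diameter is 4.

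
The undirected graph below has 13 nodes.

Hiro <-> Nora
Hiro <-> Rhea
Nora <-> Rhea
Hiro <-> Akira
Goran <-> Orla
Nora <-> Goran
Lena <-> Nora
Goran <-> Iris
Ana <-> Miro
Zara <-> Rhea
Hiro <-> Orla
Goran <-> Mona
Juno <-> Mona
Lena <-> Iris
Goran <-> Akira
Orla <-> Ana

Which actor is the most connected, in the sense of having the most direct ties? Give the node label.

Goran

Degrees — Akira:2, Ana:2, Goran:5, Hiro:4, Iris:2, Juno:1, Lena:2, Miro:1, Mona:2, Nora:4, Orla:3, Rhea:3, Zara:1.
The maximum is 5, attained only by Goran.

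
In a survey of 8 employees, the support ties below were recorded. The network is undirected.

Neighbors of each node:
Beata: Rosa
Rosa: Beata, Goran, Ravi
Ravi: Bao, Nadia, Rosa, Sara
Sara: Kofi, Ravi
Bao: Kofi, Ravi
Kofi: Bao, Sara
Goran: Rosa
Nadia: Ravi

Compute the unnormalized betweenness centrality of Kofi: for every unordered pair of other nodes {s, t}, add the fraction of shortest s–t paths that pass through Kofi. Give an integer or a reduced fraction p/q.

1/2

Pairs whose geodesics pass through Kofi — Bao–Sara: 1/2.
All other pairs contribute 0.
Summing the contributions gives betweenness(Kofi) = 1/2.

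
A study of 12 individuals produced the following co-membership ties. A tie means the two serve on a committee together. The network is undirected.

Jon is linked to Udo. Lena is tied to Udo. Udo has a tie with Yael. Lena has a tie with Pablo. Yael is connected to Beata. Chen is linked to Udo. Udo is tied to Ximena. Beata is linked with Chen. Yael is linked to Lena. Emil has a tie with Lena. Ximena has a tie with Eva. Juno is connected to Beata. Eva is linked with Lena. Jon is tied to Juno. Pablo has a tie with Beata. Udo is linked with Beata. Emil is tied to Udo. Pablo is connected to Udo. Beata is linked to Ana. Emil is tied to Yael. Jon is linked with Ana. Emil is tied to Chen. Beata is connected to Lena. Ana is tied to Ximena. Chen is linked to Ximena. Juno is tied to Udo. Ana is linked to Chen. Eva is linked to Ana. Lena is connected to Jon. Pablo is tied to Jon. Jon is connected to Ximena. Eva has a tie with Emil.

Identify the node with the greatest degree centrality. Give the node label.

Degrees — Ana:5, Beata:7, Chen:5, Emil:5, Eva:4, Jon:6, Juno:3, Lena:7, Pablo:4, Udo:9, Ximena:5, Yael:4.
The maximum is 9, attained only by Udo.

Udo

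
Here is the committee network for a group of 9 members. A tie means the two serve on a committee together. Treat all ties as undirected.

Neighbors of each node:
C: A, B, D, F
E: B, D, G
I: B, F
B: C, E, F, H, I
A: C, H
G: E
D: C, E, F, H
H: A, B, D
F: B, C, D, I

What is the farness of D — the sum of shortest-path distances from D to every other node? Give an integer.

12

Distances from D: A:2, B:2, C:1, E:1, F:1, G:2, H:1, I:2.
Sum = 2 + 2 + 1 + 1 + 1 + 2 + 1 + 2 = 12.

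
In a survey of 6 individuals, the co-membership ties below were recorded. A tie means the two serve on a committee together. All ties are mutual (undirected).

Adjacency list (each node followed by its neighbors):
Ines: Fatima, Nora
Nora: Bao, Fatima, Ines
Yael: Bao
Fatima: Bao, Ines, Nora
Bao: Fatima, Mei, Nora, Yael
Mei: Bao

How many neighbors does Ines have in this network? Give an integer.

Ines is directly tied to Fatima and Nora. That is 2 neighbors, so the degree of Ines is 2.

2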